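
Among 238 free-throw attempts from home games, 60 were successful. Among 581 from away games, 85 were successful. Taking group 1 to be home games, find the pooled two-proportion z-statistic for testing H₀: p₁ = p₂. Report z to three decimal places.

p̂₁ = 60/238 = 0.25210, p̂₂ = 85/581 = 0.14630.
Pooling: p̂ = 145/819 = 0.17705.
Pooled SE = √[0.1457002·0.00592285] ≈ 0.029376.
z = 0.10580/0.029376 = 3.602.

z = 3.602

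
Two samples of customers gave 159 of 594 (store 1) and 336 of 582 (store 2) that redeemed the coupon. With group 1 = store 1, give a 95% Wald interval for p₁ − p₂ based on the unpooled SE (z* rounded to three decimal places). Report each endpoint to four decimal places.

(-0.3633, -0.2560)

p̂₁ = 0.26768, p̂₂ = 0.57732, so the observed difference is -0.30964.
SE = √(0.000330010 + 0.000419281) = √0.000749291 = 0.027373.
z* = 1.960 at the 95% level. Margin = 1.960·0.027373 = 0.05365.
Interval: -0.30964 ± 0.05365 → (-0.3633, -0.2560).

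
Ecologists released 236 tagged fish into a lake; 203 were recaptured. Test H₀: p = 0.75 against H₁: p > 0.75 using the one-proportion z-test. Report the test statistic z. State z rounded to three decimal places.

z = 3.909

p̂ = 203/236 = 0.86017.
Under H₀, SE = √(p₀(1−p₀)/n) = √(0.75·0.25/236) = √0.000794492 = 0.028187.
z = (p̂ − p₀)/SE = (0.86017 − 0.75)/0.028187 = 3.909.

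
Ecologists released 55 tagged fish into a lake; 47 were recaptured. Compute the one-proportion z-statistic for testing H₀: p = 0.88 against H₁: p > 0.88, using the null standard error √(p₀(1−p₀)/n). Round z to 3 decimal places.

z = -0.581

The sample proportion is 47/55 = 0.85455.
Under H₀, SE = √(p₀(1−p₀)/n) = √(0.88·0.12/55) = √0.001920000 = 0.043818.
z = (p̂ − p₀)/SE = (0.85455 − 0.88)/0.043818 = -0.581.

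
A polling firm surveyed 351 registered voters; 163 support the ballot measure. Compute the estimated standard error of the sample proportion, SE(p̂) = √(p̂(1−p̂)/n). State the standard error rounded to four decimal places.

SE = 0.0266

p̂ = 163/351 = 0.46439.
p̂(1−p̂) = 0.46439·0.53561 = 0.248732.
SE = √(0.248732/351) = 0.0266.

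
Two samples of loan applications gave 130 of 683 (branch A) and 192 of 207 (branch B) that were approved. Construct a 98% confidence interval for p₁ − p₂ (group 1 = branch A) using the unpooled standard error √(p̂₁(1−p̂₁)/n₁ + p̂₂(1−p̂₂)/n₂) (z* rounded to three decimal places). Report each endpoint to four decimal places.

p̂₁ = 0.19034, p̂₂ = 0.92754, so the observed difference is -0.73720.
SE = √(0.000225635 + 0.000324699) = √0.000550334 = 0.023459.
z* = 2.326 at the 98% level. Margin of error = 0.05457.
Interval: -0.73720 ± 0.05457 → (-0.7918, -0.6826).

(-0.7918, -0.6826)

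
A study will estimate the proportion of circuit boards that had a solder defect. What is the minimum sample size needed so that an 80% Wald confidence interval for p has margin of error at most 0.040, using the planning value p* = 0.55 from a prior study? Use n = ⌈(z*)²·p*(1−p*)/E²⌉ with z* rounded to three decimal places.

For 80% confidence, z* = 1.282.
p*(1−p*) = 0.55·0.45 = 0.2475.
Required n before rounding: 1.643524 × 0.2475 / 0.040² = 254.233.
Rounding up, n = 255.

n = 255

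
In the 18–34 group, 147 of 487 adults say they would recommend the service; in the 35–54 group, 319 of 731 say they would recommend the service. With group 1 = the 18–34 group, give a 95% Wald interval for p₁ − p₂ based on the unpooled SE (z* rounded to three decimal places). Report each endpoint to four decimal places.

(-0.1889, -0.0802)

p̂₁ = 0.30185, p̂₂ = 0.43639, so the observed difference is -0.13454.
Unpooled SE = √(p̂₁(1−p̂₁)/n₁ + p̂₂(1−p̂₂)/n₂) = √(0.000432722 + 0.000336462) = 0.027734.
For 95% confidence, z* = 1.960. Margin = 1.960·0.027734 = 0.05436.
CI: -0.13454 ± 0.05436 = (-0.1889, -0.0802).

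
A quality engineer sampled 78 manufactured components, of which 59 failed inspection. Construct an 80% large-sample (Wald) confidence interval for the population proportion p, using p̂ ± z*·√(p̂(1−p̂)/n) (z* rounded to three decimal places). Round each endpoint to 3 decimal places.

Sample proportion p̂ = 59/78 = 0.75641.
Standard error of p̂: √(0.184254/78) = √0.002362228 = 0.048603.
The 80% critical value is z* = 1.282.
Margin = 1.282·0.048603 = 0.06231.
Interval: 0.75641 ± 0.06231 → (0.694, 0.819).

(0.694, 0.819)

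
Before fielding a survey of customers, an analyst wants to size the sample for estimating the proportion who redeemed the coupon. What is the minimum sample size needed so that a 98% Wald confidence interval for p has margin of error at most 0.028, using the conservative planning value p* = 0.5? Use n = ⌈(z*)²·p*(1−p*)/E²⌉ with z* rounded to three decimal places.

n = 1726

The 98% critical value is z* = 2.326.
p*(1−p*) = 0.2500.
(z*)²·p*(1−p*)/E² = 5.410276·0.2500/0.000784 = 1725.216.
Rounding up, n = 1726.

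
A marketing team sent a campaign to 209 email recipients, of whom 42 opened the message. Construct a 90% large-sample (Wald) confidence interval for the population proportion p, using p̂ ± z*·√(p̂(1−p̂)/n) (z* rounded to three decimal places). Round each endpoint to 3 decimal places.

p̂ = 42/209 = 0.20096.
SE = √(p̂(1−p̂)/n) = √(0.160573/209) = 0.027718.
For 90% confidence, z* = 1.645.
Margin = 1.645·0.027718 = 0.04560.
So the interval runs from 0.155 to 0.247.

(0.155, 0.247)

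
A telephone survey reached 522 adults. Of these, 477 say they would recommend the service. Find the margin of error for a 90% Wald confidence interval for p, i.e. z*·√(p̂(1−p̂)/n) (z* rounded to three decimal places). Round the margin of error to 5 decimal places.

With x = 477 successes in n = 522, p̂ = 0.91379.
SE(p̂) = √(0.91379·0.08621/522) = 0.012285.
z* = 1.645 at the 90% level.
So ME = 0.02021.

ME = 0.02021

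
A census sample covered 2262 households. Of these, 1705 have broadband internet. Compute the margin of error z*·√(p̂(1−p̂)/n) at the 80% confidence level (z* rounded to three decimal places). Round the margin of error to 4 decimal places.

ME = 0.0116

Sample proportion p̂ = 1705/2262 = 0.75376.
SE(p̂) = √(0.75376·0.24624/2262) = 0.009058.
z* = 1.282 at the 80% level.
ME = 1.282·0.009058 = 0.0116.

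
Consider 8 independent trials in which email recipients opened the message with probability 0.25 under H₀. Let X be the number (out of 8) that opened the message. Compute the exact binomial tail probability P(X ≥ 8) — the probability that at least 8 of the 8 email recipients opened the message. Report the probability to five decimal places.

X ~ Binomial(n=8, p=0.25).
P(X ≥ 8) = C(8,8)·0.25^8·0.75^0.
= 0.000015 = 0.00002.

P = 0.00002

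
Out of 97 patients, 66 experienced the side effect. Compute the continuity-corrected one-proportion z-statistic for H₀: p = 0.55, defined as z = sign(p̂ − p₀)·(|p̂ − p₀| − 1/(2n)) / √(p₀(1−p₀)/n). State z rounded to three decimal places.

z = 2.480

With x = 66 successes in n = 97, p̂ = 0.68041. p̂ − p₀ = 0.130412.
1/(2n) = 0.005155.
Corrected numerator: |0.130412| − 0.005155 = 0.125257.
Null standard error: √(0.55·0.45/97) = √0.002551546 = 0.050513.
z = +0.125257/0.050513 = 2.480.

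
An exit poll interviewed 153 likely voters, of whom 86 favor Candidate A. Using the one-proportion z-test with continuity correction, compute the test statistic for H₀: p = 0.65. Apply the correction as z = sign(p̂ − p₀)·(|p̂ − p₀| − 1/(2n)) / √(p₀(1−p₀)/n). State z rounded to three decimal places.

z = -2.195

p̂ = 86/153 = 0.56209. p̂ − p₀ = -0.087908.
1/(2n) = 0.003268.
Corrected numerator: |-0.087908| − 0.003268 = 0.084640.
Null standard error: √(0.65·0.35/153) = √0.001486928 = 0.038561.
z = −0.084640/0.038561 = -2.195.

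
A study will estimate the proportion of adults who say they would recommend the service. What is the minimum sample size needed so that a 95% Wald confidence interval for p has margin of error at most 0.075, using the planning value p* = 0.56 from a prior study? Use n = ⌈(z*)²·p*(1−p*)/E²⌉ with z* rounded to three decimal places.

n = 169

z* = 1.960 at the 95% level.
p*(1−p*) = 0.56·0.44 = 0.2464.
(z*)²·p*(1−p*)/E² = 3.841600·0.2464/0.005625 = 168.279.
Rounding up, n = 169.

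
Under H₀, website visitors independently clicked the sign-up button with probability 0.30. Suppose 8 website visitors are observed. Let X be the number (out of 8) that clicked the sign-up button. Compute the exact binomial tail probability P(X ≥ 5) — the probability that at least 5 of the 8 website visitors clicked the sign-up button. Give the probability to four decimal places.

X is binomial with n = 8 and p = 0.30.
P(X ≥ 5) = C(8,5)·0.30^5·0.70^3 + C(8,6)·0.30^6·0.70^2 + C(8,7)·0.30^7·0.70^1 + C(8,8)·0.30^8·0.70^0.
= 0.046675 + 0.010002 + 0.001225 + 0.000066 = 0.0580.

P = 0.0580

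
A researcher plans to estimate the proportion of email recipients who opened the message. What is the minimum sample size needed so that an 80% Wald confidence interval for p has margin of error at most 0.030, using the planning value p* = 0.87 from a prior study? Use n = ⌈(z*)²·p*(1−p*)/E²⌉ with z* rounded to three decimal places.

n = 207

z* = 1.282 at the 80% level.
p*(1−p*) = 0.87·0.13 = 0.1131.
(z*)²·p*(1−p*)/E² = 1.643524·0.1131/0.000900 = 206.536.
Rounding up, n = 207.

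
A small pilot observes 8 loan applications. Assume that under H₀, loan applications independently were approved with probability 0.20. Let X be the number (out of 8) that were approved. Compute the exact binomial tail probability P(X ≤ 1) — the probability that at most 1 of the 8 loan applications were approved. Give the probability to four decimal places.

P = 0.5033

X ~ Binomial(n=8, p=0.20).
P(X ≤ 1) = C(8,0)·0.20^0·0.80^8 + C(8,1)·0.20^1·0.80^7.
= 0.167772 + 0.335544 = 0.5033.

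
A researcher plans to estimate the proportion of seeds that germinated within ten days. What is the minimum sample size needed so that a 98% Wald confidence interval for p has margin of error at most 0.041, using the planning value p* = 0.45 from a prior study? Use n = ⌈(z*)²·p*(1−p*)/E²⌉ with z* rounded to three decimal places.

The 98% critical value is z* = 2.326.
p*(1−p*) = 0.45·0.55 = 0.2475.
Required n before rounding: 5.410276 × 0.2475 / 0.041² = 796.575.
⌈796.575⌉ = 797.

n = 797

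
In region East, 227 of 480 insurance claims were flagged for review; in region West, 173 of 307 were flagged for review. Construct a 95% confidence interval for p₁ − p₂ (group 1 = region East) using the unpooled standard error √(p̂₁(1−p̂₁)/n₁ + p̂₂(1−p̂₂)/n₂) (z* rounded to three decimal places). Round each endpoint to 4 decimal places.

p̂₁ = 227/480 = 0.47292, p̂₂ = 173/307 = 0.56352; p̂₁ − p̂₂ = -0.09060.
SE = √(0.000519305 + 0.000801190) = √0.001320495 = 0.036339.
z* = 1.960 at the 95% level. Margin = 1.960·0.036339 = 0.07122.
Interval: -0.09060 ± 0.07122 → (-0.1618, -0.0194).

(-0.1618, -0.0194)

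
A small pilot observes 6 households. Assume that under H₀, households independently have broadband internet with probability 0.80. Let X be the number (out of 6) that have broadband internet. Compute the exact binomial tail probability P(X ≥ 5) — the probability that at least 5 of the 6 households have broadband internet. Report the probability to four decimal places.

P = 0.6554

X is binomial with n = 6 and p = 0.80.
P(X ≥ 5) = C(6,5)·0.80^5·0.20^1 + C(6,6)·0.80^6·0.20^0.
= 0.393216 + 0.262144 = 0.6554.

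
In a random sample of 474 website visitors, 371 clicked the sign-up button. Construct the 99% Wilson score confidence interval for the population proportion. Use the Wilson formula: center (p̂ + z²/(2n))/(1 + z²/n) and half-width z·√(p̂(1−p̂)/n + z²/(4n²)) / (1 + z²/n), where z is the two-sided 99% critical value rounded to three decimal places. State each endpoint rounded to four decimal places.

Here p̂ = 371/474 = 0.78270 and z = 2.576 (z² = 6.635776).
Denominator 1 + z²/n = 1 + 6.635776/474 = 1.014000.
Center = (0.78270 + 0.007000)/1.014000 = 0.77880.
Radicand: p̂(1−p̂)/n + z²/(4n²) = 0.000358820 + 0.000007384 = 0.000366204.
Half-width = 2.576·√0.000366204/1.014000 = 0.04861.
CI: 0.77880 ± 0.04861 = (0.7302, 0.8274).

(0.7302, 0.8274)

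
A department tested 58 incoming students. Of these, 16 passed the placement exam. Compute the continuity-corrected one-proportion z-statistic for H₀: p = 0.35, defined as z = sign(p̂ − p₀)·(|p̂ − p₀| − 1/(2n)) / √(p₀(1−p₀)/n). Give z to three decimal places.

z = -1.046

p̂ = 16/58 = 0.27586. p̂ − p₀ = -0.074138.
1/(2n) = 0.008621.
Corrected numerator: |-0.074138| − 0.008621 = 0.065517.
SE₀ = √(0.35·0.65/58) = 0.062629.
z = (−)0.065517/0.062629 = -1.046.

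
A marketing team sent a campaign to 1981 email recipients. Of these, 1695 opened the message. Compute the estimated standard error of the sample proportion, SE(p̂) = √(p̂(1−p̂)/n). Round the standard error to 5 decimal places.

SE = 0.00790

The sample proportion is 1695/1981 = 0.85563.
p̂(1−p̂) = 0.85563·0.14437 = 0.123527.
SE = √(0.123527/1981) = √0.000062356 = 0.00790.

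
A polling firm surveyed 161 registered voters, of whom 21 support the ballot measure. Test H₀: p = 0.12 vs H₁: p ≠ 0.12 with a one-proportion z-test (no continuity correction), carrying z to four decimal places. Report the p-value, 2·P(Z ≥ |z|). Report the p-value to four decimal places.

p-value = 0.6837

p̂ = 21/161 = 0.13043.
Under H₀, SE = √(p₀(1−p₀)/n) = √(0.12·0.88/161) = √0.000655901 = 0.025611.
Test statistic (full precision, shown to 4 dp): z = (21/161 − 0.12)/SE₀ ≈ 0.4074.
p-value = 2·P(Z ≥ |z|) with z = 0.4074 → 0.6837.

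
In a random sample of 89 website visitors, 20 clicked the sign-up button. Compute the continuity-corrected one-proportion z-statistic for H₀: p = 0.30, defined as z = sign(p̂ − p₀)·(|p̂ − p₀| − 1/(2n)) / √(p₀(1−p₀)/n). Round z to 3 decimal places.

p̂ = 20/89 = 0.22472. p̂ − p₀ = -0.075281.
Continuity correction 1/(2n) = 1/178 = 0.005618.
Corrected numerator: |-0.075281| − 0.005618 = 0.069663.
Under H₀, SE = √(p₀(1−p₀)/n) = √(0.30·0.70/89) = √0.002359551 = 0.048575.
z = (−)0.069663/0.048575 = -1.434.

z = -1.434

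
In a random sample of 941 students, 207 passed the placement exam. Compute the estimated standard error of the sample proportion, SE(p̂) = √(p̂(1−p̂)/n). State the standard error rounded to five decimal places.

p̂ = 207/941 = 0.21998.
p̂(1−p̂) = 0.21998·0.78002 = 0.171589.
Dividing by n and taking the root: √0.000182348 = 0.01350.

SE = 0.01350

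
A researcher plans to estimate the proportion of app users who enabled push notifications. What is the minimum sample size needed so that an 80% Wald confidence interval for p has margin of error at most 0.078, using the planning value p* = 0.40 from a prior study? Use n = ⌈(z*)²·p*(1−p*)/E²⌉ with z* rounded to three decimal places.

n = 65

The 80% critical value is z* = 1.282.
p*(1−p*) = 0.40·0.60 = 0.2400.
Required n before rounding: 1.643524 × 0.2400 / 0.078² = 64.833.
Rounding up, n = 65.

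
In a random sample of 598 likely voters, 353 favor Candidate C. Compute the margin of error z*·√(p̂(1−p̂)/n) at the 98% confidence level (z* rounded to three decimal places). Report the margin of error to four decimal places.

ME = 0.0468

With x = 353 successes in n = 598, p̂ = 0.59030.
SE(p̂) = √(0.59030·0.40970/598) = 0.020110.
For 98% confidence, z* = 2.326.
Margin of error = z*·SE = 2.326 × 0.020110 = 0.0468.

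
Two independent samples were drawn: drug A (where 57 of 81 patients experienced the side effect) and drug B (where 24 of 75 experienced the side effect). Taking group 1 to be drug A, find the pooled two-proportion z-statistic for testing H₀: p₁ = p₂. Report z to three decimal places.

z = 4.792

p̂₁ = 57/81 = 0.70370, p̂₂ = 24/75 = 0.32000.
Pooled p̂ = (57+24)/(81+75) = 81/156 = 0.51923.
Pooled SE = √[0.2496302·0.02567901] ≈ 0.080064.
z = (p̂₁ − p̂₂)/SE = (0.70370 − 0.32000)/0.080064 = 0.38370/0.080064 = 4.792.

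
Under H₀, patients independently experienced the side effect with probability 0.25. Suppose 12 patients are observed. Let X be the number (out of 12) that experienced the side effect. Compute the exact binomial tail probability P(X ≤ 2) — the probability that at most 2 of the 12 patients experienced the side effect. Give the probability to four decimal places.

X is binomial with n = 12 and p = 0.25.
P(X ≤ 2) = C(12,0)·0.25^0·0.75^12 + C(12,1)·0.25^1·0.75^11 + C(12,2)·0.25^2·0.75^10.
= 0.031676 + 0.126705 + 0.232293 = 0.3907.

P = 0.3907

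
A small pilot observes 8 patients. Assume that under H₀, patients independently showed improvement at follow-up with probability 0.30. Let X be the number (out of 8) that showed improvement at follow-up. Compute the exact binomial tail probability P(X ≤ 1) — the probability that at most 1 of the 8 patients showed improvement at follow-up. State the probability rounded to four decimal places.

X ~ Binomial(n=8, p=0.30).
P(X ≤ 1) = C(8,0)·0.30^0·0.70^8 + C(8,1)·0.30^1·0.70^7.
= 0.057648 + 0.197650 = 0.2553.

P = 0.2553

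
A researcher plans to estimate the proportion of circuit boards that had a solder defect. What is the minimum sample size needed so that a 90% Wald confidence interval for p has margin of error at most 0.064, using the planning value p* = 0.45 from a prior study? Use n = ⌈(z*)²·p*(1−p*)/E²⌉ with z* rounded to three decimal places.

n = 164

For 90% confidence, z* = 1.645.
p*(1−p*) = 0.2475.
Required n before rounding: 2.706025 × 0.2475 / 0.064² = 163.511.
Rounding up, n = 164.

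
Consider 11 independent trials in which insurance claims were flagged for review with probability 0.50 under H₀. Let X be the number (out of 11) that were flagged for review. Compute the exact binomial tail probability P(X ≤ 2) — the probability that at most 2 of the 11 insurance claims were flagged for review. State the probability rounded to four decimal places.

P = 0.0327

X is binomial with n = 11 and p = 0.50.
P(X ≤ 2) = C(11,0)·0.50^0·0.50^11 + C(11,1)·0.50^1·0.50^10 + C(11,2)·0.50^2·0.50^9.
= 0.000488 + 0.005371 + 0.026855 = 0.0327.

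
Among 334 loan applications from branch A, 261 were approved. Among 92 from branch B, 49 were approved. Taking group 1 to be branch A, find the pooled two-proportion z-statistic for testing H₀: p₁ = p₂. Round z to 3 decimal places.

z = 4.747

p̂₁ = 261/334 = 0.78144, p̂₂ = 49/92 = 0.53261.
Pooled p̂ = (261+49)/(334+92) = 310/426 = 0.72770.
SE = √[p̂(1−p̂)(1/n₁+1/n₂)] = √[0.72770·0.27230·(1/334+1/92)] ≈ 0.052413.
z = 0.24883/0.052413 = 4.747.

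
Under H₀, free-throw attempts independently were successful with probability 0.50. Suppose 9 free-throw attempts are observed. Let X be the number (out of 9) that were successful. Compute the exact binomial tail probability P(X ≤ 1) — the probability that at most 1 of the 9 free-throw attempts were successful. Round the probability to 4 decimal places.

X is binomial with n = 9 and p = 0.50.
P(X ≤ 1) = C(9,0)·0.50^0·0.50^9 + C(9,1)·0.50^1·0.50^8.
= 0.001953 + 0.017578 = 0.0195.

P = 0.0195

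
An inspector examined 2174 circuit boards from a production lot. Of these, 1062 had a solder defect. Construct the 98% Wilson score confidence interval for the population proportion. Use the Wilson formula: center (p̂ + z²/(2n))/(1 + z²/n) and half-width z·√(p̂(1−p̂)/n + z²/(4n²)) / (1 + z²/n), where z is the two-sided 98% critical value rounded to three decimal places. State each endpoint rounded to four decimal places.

p̂ = 1062/2174 = 0.48850; z = 2.326, so z² = 5.410276.
Denominator 1 + z²/n = 1 + 5.410276/2174 = 1.002489.
Center = (0.48850 + 0.001244)/1.002489 = 0.48853.
Radicand: p̂(1−p̂)/n + z²/(4n²) = 0.000114935 + 0.000000286 = 0.000115221.
Half-width = z·√(radicand)/denom = 2.326·0.010734/1.002489 = 0.02491.
CI: 0.48853 ± 0.02491 = (0.4636, 0.5134).

(0.4636, 0.5134)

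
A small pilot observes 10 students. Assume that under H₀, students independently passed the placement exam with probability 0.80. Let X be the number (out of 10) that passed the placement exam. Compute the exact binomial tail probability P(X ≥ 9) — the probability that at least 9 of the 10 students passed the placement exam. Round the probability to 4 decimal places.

P = 0.3758

X is binomial with n = 10 and p = 0.80.
P(X ≥ 9) = C(10,9)·0.80^9·0.20^1 + C(10,10)·0.80^10·0.20^0.
= 0.268435 + 0.107374 = 0.3758.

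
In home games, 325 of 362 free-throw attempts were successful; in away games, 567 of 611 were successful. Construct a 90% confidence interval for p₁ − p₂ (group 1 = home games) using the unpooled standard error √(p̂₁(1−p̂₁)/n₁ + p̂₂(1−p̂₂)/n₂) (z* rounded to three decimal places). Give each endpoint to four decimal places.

(-0.0615, 0.0011)

p̂₁ = 325/362 = 0.89779, p̂₂ = 567/611 = 0.92799; p̂₁ − p̂₂ = -0.03020.
Unpooled SE = √(p̂₁(1−p̂₁)/n₁ + p̂₂(1−p̂₂)/n₂) = √(0.000253489 + 0.000109373) = 0.019049.
The 90% critical value is z* = 1.645. Margin of error = 0.03134.
Interval: -0.03020 ± 0.03134 → (-0.0615, 0.0011).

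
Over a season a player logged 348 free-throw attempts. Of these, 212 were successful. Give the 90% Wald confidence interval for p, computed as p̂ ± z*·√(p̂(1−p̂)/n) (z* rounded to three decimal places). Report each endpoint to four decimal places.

The sample proportion is 212/348 = 0.60920.
Standard error of p̂: √(0.238076/348) = √0.000684127 = 0.026156.
z* = 1.645 at the 90% level.
Margin = 1.645·0.026156 = 0.04303.
Interval: 0.60920 ± 0.04303 → (0.5662, 0.6522).

(0.5662, 0.6522)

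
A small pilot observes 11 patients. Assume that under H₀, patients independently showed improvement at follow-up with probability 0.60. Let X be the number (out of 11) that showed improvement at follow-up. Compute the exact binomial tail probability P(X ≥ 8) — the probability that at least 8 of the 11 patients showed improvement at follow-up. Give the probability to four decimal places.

P = 0.2963

X is binomial with n = 11 and p = 0.60.
P(X ≥ 8) = C(11,8)·0.60^8·0.40^3 + C(11,9)·0.60^9·0.40^2 + C(11,10)·0.60^10·0.40^1 + C(11,11)·0.60^11·0.40^0.
= 0.177367 + 0.088684 + 0.026605 + 0.003628 = 0.2963.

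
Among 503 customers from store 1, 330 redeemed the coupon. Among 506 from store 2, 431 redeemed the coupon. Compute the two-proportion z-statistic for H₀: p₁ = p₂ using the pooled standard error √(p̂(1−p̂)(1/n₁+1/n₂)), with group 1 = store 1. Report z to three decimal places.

p̂₁ = 330/503 = 0.65606, p̂₂ = 431/506 = 0.85178.
Pooled p̂ = (330+431)/(503+506) = 761/1009 = 0.75421.
SE = √[p̂(1−p̂)(1/n₁+1/n₂)] = √[0.75421·0.24579·(1/503+1/506)] ≈ 0.027109.
z = -0.19572/0.027109 = -7.220.

z = -7.220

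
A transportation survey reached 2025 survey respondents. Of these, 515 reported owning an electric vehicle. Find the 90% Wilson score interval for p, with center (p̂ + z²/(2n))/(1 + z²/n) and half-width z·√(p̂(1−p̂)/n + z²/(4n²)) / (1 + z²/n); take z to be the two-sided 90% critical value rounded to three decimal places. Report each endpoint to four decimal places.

(0.2387, 0.2706)

p̂ = 515/2025 = 0.25432; z = 1.645, so z² = 2.706025.
1 + z²/n = 1.001336.
Center = (0.25432 + 0.000668)/1.001336 = 0.25465.
Radicand: p̂(1−p̂)/n + z²/(4n²) = 0.000093650 + 0.000000165 = 0.000093815.
Half-width = z·√(radicand)/denom = 1.645·0.009686/1.001336 = 0.01591.
Interval: 0.25465 ± 0.01591 → (0.2387, 0.2706).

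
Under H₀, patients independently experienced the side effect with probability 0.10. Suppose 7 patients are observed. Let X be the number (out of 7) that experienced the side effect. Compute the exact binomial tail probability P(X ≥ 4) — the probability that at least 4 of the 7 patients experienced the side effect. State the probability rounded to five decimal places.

X is binomial with n = 7 and p = 0.10.
P(X ≥ 4) = C(7,4)·0.10^4·0.90^3 + C(7,5)·0.10^5·0.90^2 + C(7,6)·0.10^6·0.90^1 + C(7,7)·0.10^7·0.90^0.
= 0.002552 + 0.000170 + 0.000006 + 0.000000 = 0.00273.

P = 0.00273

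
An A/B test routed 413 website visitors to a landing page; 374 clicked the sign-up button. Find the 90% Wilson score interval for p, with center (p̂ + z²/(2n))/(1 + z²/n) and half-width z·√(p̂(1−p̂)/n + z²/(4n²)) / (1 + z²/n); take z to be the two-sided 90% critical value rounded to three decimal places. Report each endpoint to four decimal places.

(0.8792, 0.9267)

p̂ = 374/413 = 0.90557; z = 1.645, so z² = 2.706025.
1 + z²/n = 1.006552.
Center = (0.90557 + 0.003276)/1.006552 = 0.90293.
Radicand: p̂(1−p̂)/n + z²/(4n²) = 0.000207055 + 0.000003966 = 0.000211021.
Half-width = 1.645·√0.000211021/1.006552 = 0.02374.
Interval: 0.90293 ± 0.02374 → (0.8792, 0.9267).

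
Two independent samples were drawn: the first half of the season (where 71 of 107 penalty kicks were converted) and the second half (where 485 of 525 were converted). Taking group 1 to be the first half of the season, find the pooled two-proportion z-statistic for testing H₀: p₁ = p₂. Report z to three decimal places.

z = -7.544

Sample proportions: p̂₁ = 71/107 = 0.66355 and p̂₂ = 485/525 = 0.92381.
Pooled p̂ = (71+485)/(107+525) = 556/632 = 0.87975.
SE = √[p̂(1−p̂)(1/n₁+1/n₂)] = √[0.87975·0.12025·(1/107+1/525)] ≈ 0.034500.
z = (p̂₁ − p̂₂)/SE = (0.66355 − 0.92381)/0.034500 = -0.26026/0.034500 = -7.544.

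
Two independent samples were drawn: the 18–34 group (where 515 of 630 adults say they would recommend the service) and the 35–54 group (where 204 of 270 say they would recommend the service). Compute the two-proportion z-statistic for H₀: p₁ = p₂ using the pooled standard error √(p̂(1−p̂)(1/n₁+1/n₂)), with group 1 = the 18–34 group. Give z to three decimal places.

z = 2.123

p̂₁ = 515/630 = 0.81746, p̂₂ = 204/270 = 0.75556.
Pooling: p̂ = 719/900 = 0.79889.
SE = √[p̂(1−p̂)(1/n₁+1/n₂)] = √[0.79889·0.20111·(1/630+1/270)] ≈ 0.029156.
z = (p̂₁ − p̂₂)/SE = (0.81746 − 0.75556)/0.029156 = 0.06190/0.029156 = 2.123.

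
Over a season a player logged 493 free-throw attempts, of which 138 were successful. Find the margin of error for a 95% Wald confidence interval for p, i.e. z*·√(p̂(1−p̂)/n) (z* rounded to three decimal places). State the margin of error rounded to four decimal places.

The sample proportion is 138/493 = 0.27992.
SE(p̂) = √(0.27992·0.72008/493) = 0.020220.
For 95% confidence, z* = 1.960.
Margin of error = z*·SE = 1.960 × 0.020220 = 0.0396.

ME = 0.0396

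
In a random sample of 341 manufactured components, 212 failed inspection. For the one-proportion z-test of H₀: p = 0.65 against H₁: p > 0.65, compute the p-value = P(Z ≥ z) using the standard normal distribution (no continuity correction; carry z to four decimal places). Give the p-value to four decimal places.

Sample proportion p̂ = 212/341 = 0.62170.
Under H₀, SE = √(p₀(1−p₀)/n) = √(0.65·0.35/341) = √0.000667155 = 0.025829.
z = (p̂ − p₀)/SE = (212/341 − 0.65)/0.025829 ≈ -1.0956.
p-value = P(Z ≥ z) with z = -1.0956 → 0.8634.

p-value = 0.8634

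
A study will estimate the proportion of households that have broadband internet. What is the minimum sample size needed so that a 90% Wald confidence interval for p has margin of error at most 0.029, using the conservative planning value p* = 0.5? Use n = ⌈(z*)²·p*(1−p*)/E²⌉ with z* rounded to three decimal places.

For 90% confidence, z* = 1.645.
p*(1−p*) = 0.50·0.50 = 0.2500.
(z*)²·p*(1−p*)/E² = 2.706025·0.2500/0.000841 = 804.407.
Rounding up, n = 805.

n = 805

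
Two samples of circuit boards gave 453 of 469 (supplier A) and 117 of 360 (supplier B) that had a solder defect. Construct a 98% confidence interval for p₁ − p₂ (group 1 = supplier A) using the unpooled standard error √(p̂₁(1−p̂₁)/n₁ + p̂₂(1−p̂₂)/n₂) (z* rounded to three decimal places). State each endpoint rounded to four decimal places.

p̂₁ = 0.96588, p̂₂ = 0.32500, so the observed difference is 0.64088.
SE = √(0.000070259 + 0.000609375) = √0.000679634 = 0.026070.
z* = 2.326 at the 98% level. Margin = 2.326·0.026070 = 0.06064.
CI: 0.64088 ± 0.06064 = (0.5802, 0.7015).

(0.5802, 0.7015)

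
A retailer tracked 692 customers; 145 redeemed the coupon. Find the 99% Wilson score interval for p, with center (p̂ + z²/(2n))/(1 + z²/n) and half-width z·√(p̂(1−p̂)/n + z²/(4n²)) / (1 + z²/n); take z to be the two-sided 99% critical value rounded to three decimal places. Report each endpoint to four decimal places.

(0.1725, 0.2521)

p̂ = 145/692 = 0.20954; z = 2.576, so z² = 6.635776.
1 + z²/n = 1.009589.
Adjusted center: (0.20954 + z²/(2n))/1.009589 = 0.21230.
Radicand: p̂(1−p̂)/n + z²/(4n²) = 0.000239352 + 0.000003464 = 0.000242816.
Half-width = z·√(radicand)/denom = 2.576·0.015583/1.009589 = 0.03976.
Interval: 0.21230 ± 0.03976 → (0.1725, 0.2521).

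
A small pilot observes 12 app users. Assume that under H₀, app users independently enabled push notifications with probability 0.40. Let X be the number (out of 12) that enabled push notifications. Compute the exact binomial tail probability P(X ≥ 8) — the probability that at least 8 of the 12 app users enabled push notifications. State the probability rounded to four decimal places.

X is binomial with n = 12 and p = 0.40.
P(X ≥ 8) = Σ_{j=8}^{12} C(12,j)·0.40^j·0.60^{12−j}.
= 0.042043 + 0.012457 + 0.002491 + 0.000302 + 0.000017 = 0.0573.

P = 0.0573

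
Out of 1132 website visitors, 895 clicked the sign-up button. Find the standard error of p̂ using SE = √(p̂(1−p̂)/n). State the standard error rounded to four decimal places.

With x = 895 successes in n = 1132, p̂ = 0.79064.
p̂(1−p̂) = 0.165528.
Dividing by n and taking the root: √0.000146226 = 0.0121.

SE = 0.0121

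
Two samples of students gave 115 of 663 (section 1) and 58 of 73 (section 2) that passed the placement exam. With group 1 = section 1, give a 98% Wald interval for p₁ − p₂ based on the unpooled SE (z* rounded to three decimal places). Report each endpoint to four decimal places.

(-0.7363, -0.5059)

p̂₁ = 0.17345, p̂₂ = 0.79452, so the observed difference is -0.62107.
SE = √(0.000216241 + 0.002236406) = √0.002452647 = 0.049524.
The 98% critical value is z* = 2.326. Margin of error = 0.11519.
So the interval runs from -0.7363 to -0.5059.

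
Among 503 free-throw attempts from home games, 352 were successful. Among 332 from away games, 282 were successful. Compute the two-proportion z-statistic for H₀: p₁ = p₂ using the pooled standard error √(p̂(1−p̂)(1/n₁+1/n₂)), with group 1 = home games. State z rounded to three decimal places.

z = -4.949

Sample proportions: p̂₁ = 352/503 = 0.69980 and p̂₂ = 282/332 = 0.84940.
Pooled p̂ = (352+282)/(503+332) = 634/835 = 0.75928.
SE = √[p̂(1−p̂)(1/n₁+1/n₂)] = √[0.75928·0.24072·(1/503+1/332)] ≈ 0.030231.
z = -0.14960/0.030231 = -4.949.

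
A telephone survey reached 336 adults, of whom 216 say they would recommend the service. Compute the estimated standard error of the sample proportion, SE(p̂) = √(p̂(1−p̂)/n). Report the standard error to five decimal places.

SE = 0.02614

With x = 216 successes in n = 336, p̂ = 0.64286.
p̂(1−p̂) = 0.229591.
Dividing by n and taking the root: √0.000683307 = 0.02614.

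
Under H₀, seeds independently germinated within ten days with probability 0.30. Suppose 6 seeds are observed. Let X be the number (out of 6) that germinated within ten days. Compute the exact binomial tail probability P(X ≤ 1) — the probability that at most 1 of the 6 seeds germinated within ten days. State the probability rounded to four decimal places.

X is binomial with n = 6 and p = 0.30.
P(X ≤ 1) = C(6,0)·0.30^0·0.70^6 + C(6,1)·0.30^1·0.70^5.
= 0.117649 + 0.302526 = 0.4202.

P = 0.4202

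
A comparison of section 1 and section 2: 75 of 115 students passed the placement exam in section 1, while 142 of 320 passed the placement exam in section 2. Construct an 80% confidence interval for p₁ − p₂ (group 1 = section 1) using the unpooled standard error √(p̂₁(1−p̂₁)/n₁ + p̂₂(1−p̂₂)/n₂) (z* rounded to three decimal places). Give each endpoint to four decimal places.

p̂₁ = 75/115 = 0.65217, p̂₂ = 142/320 = 0.44375; p̂₁ − p̂₂ = 0.20842.
SE = √(0.001972549 + 0.000771362) = √0.002743911 = 0.052382.
For 80% confidence, z* = 1.282. Margin of error = 0.06715.
Interval: 0.20842 ± 0.06715 → (0.1413, 0.2756).

(0.1413, 0.2756)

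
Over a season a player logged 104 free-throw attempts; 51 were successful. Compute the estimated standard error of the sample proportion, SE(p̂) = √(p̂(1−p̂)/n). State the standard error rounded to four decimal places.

SE = 0.0490

Sample proportion p̂ = 51/104 = 0.49038.
p̂(1−p̂) = 0.249907.
SE = √(0.249907/104) = √0.002402952 = 0.0490.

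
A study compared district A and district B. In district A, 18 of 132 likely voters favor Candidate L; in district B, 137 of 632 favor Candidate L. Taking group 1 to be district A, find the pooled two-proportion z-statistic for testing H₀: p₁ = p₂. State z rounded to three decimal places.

z = -2.089

Sample proportions: p̂₁ = 18/132 = 0.13636 and p̂₂ = 137/632 = 0.21677.
Pooled p̂ = (18+137)/(132+632) = 155/764 = 0.20288.
Pooled SE = √[0.1617195·0.00915804] ≈ 0.038484.
z = (p̂₁ − p̂₂)/SE = (0.13636 − 0.21677)/0.038484 = -0.08041/0.038484 = -2.089.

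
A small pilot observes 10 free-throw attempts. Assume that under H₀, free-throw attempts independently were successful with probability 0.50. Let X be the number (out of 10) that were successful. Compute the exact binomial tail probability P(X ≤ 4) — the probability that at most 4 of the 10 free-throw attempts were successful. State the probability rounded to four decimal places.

X ~ Binomial(n=10, p=0.50).
P(X ≤ 4) = Σ_{j=0}^{4} C(10,j)·0.50^j·0.50^{10−j}.
= 0.000977 + 0.009766 + 0.043945 + 0.117188 + 0.205078 = 0.3770.

P = 0.3770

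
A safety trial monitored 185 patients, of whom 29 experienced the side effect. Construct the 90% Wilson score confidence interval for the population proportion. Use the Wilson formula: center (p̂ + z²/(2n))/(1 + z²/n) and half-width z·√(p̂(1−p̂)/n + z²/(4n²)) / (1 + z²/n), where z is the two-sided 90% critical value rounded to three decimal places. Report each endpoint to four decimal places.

p̂ = 29/185 = 0.15676; z = 1.645, so z² = 2.706025.
Denominator 1 + z²/n = 1 + 2.706025/185 = 1.014627.
Center = (0.15676 + 0.007314)/1.014627 = 0.16171.
Radicand: p̂(1−p̂)/n + z²/(4n²) = 0.000714509 + 0.000019766 = 0.000734275.
Half-width = 1.645·√0.000734275/1.014627 = 0.04393.
CI: 0.16171 ± 0.04393 = (0.1178, 0.2056).

(0.1178, 0.2056)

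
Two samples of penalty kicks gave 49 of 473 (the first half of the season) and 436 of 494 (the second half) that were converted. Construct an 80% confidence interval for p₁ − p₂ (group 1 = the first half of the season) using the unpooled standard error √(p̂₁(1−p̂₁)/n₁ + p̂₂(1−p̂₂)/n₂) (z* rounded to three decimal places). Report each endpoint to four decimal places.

p̂₁ = 49/473 = 0.10359, p̂₂ = 436/494 = 0.88259; p̂₁ − p̂₂ = -0.77900.
SE = √(0.000196326 + 0.000209765) = √0.000406091 = 0.020152.
z* = 1.282 at the 80% level. Margin = 1.282·0.020152 = 0.02583.
CI: -0.77900 ± 0.02583 = (-0.8048, -0.7532).

(-0.8048, -0.7532)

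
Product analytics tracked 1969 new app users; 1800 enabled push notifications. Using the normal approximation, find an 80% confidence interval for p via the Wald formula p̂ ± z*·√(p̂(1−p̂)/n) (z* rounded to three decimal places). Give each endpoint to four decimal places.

p̂ = 1800/1969 = 0.91417.
SE(p̂) = √(0.91417·0.08583/1969) = 0.006313.
For 80% confidence, z* = 1.282.
Margin of error: 1.282 × 0.006313 = 0.00809.
Interval: 0.91417 ± 0.00809 → (0.9061, 0.9223).

(0.9061, 0.9223)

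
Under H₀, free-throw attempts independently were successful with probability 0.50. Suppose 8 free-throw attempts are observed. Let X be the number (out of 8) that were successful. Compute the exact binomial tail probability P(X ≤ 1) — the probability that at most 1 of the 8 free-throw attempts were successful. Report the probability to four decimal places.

P = 0.0352

X is binomial with n = 8 and p = 0.50.
P(X ≤ 1) = C(8,0)·0.50^0·0.50^8 + C(8,1)·0.50^1·0.50^7.
= 0.003906 + 0.031250 = 0.0352.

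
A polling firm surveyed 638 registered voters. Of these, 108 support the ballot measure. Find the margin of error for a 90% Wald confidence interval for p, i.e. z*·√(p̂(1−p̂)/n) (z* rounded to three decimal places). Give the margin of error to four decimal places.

p̂ = 108/638 = 0.16928.
SE = √(p̂(1−p̂)/n) = √(0.140624/638) = 0.014846.
For 90% confidence, z* = 1.645.
ME = 1.645·0.014846 = 0.0244.

ME = 0.0244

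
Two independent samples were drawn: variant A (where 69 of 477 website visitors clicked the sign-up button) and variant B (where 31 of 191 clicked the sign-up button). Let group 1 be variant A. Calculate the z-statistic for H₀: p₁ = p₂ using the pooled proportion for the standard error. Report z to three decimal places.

z = -0.578

Sample proportions: p̂₁ = 69/477 = 0.14465 and p̂₂ = 31/191 = 0.16230.
Pooling: p̂ = 100/668 = 0.14970.
SE = √[p̂(1−p̂)(1/n₁+1/n₂)] = √[0.14970·0.85030·(1/477+1/191)] ≈ 0.030550.
z = (p̂₁ − p̂₂)/SE = (0.14465 − 0.16230)/0.030550 = -0.01765/0.030550 = -0.578.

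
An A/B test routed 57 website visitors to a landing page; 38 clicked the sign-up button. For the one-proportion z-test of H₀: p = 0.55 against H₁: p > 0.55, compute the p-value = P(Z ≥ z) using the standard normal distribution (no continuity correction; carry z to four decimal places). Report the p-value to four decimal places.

p-value = 0.0383

Sample proportion p̂ = 38/57 = 0.66667.
SE₀ = √(0.55·0.45/57) = 0.065895.
z = (p̂ − p₀)/SE = (38/57 − 0.55)/0.065895 ≈ 1.7705.
From the standard normal, P(Z ≥ z) = 0.0383.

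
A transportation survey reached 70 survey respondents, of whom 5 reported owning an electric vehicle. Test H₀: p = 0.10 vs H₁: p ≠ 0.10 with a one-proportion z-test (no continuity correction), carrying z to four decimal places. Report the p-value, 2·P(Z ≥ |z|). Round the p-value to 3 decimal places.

p̂ = 5/70 = 0.07143.
SE₀ = √(0.10·0.90/70) = 0.035857.
Test statistic (full precision, shown to 4 dp): z = (5/70 − 0.10)/SE₀ ≈ -0.7968.
From the standard normal, 2·P(Z ≥ |z|) = 0.426.

p-value = 0.426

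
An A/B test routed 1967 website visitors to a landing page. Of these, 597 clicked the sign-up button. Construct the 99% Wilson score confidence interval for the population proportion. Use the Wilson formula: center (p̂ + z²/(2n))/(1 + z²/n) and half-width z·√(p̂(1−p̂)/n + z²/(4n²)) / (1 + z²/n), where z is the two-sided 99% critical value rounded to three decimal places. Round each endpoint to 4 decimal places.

p̂ = 597/1967 = 0.30351; z = 2.576, so z² = 6.635776.
Denominator 1 + z²/n = 1 + 6.635776/1967 = 1.003374.
Center = (0.30351 + 0.001687)/1.003374 = 0.30417.
Radicand: p̂(1−p̂)/n + z²/(4n²) = 0.000107469 + 0.000000429 = 0.000107898.
Half-width = 2.576·√0.000107898/1.003374 = 0.02667.
Interval: 0.30417 ± 0.02667 → (0.2775, 0.3308).

(0.2775, 0.3308)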